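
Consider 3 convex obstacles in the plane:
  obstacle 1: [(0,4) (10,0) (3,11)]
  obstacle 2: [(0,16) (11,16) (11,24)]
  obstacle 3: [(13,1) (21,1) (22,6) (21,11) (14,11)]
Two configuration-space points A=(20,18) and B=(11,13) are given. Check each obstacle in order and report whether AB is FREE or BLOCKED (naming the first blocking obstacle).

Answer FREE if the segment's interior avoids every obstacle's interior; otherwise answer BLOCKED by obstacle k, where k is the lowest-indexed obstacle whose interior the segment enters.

Obstacle 1 [(0,4) (10,0) (3,11)]:
  edge (0,4)–(10,0): clear
  edge (10,0)–(3,11): clear
  edge (3,11)–(0,4): clear
  midpoint (31/2,31/2) outside
  → clear
Obstacle 2 [(0,16) (11,16) (11,24)]:
  edge (0,16)–(11,16): clear
  edge (11,16)–(11,24): clear
  edge (11,24)–(0,16): clear
  midpoint (31/2,31/2) outside
  → clear
Obstacle 3 [(13,1) (21,1) (22,6) (21,11) (14,11)]:
  edge (13,1)–(21,1): clear
  edge (21,1)–(22,6): clear
  edge (22,6)–(21,11): clear
  edge (21,11)–(14,11): clear
  edge (14,11)–(13,1): clear
  midpoint (31/2,31/2) outside
  → clear

FREE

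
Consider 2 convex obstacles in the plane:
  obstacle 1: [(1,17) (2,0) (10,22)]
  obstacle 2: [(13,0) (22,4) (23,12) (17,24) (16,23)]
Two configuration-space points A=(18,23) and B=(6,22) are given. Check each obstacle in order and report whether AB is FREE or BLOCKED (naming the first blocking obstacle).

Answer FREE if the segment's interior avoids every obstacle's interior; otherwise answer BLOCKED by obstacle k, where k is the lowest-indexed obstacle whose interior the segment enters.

BLOCKED by obstacle 2

Obstacle 1 [(1,17) (2,0) (10,22)]:
  edge (1,17)–(2,0): clear
  edge (2,0)–(10,22): clear
  edge (10,22)–(1,17): clear
  midpoint (12,45/2) outside
  → clear
Obstacle 2 [(13,0) (22,4) (23,12) (17,24) (16,23)]:
  edge (13,0)–(22,4): clear
  edge (22,4)–(23,12): clear
  edge (23,12)–(17,24): crosses AB
  edge (17,24)–(16,23): clear
  edge (16,23)–(13,0): crosses AB
  → BLOCKED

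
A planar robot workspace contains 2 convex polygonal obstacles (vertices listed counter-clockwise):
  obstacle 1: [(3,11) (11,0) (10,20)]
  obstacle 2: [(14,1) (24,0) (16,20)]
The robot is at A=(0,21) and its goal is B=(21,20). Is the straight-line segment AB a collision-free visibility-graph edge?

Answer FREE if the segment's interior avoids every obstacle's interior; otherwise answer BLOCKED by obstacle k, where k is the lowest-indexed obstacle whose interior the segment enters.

FREE

Obstacle 1 [(3,11) (11,0) (10,20)]:
  edge (3,11)–(11,0): clear
  edge (11,0)–(10,20): clear
  edge (10,20)–(3,11): clear
  midpoint (21/2,41/2) outside
  → clear
Obstacle 2 [(14,1) (24,0) (16,20)]:
  edge (14,1)–(24,0): clear
  edge (24,0)–(16,20): clear
  edge (16,20)–(14,1): clear
  midpoint (21/2,41/2) outside
  → clear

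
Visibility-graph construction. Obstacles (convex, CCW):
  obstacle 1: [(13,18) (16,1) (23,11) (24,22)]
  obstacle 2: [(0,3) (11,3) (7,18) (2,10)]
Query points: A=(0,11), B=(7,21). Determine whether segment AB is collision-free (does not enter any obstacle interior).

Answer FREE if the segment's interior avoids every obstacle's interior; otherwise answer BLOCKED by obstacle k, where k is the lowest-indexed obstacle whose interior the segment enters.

FREE

Obstacle 1 [(13,18) (16,1) (23,11) (24,22)]:
  edge (13,18)–(16,1): clear
  edge (16,1)–(23,11): clear
  edge (23,11)–(24,22): clear
  edge (24,22)–(13,18): clear
  midpoint (7/2,16) outside
  → clear
Obstacle 2 [(0,3) (11,3) (7,18) (2,10)]:
  edge (0,3)–(11,3): clear
  edge (11,3)–(7,18): clear
  edge (7,18)–(2,10): clear
  edge (2,10)–(0,3): clear
  midpoint (7/2,16) outside
  → clear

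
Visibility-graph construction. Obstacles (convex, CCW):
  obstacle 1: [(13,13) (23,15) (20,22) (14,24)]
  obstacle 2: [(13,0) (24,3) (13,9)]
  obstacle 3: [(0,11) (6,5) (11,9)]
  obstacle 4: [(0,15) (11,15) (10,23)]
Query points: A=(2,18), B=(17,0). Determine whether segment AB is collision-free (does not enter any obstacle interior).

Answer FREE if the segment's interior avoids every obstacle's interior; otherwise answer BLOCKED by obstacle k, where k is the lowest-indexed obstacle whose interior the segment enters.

Obstacle 1 [(13,13) (23,15) (20,22) (14,24)]:
  edge (13,13)–(23,15): clear
  edge (23,15)–(20,22): clear
  edge (20,22)–(14,24): clear
  edge (14,24)–(13,13): clear
  midpoint (19/2,9) outside
  → clear
Obstacle 2 [(13,0) (24,3) (13,9)]:
  edge (13,0)–(24,3): crosses AB
  edge (24,3)–(13,9): clear
  edge (13,9)–(13,0): crosses AB
  → BLOCKED
Obstacle 3 [(0,11) (6,5) (11,9)]:
  edge (0,11)–(6,5): clear
  edge (6,5)–(11,9): crosses AB
  edge (11,9)–(0,11): crosses AB
  → BLOCKED
Obstacle 4 [(0,15) (11,15) (10,23)]:
  edge (0,15)–(11,15): crosses AB
  edge (11,15)–(10,23): clear
  edge (10,23)–(0,15): crosses AB
  → BLOCKED

BLOCKED by obstacle 2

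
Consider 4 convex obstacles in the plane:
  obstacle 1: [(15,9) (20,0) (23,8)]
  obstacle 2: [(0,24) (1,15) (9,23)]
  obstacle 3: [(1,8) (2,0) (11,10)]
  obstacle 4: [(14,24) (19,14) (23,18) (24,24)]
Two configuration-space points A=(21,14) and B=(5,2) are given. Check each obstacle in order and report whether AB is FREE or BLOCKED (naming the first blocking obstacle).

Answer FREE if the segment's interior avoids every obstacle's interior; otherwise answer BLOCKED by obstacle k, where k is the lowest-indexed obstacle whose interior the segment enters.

FREE

Obstacle 1 [(15,9) (20,0) (23,8)]:
  edge (15,9)–(20,0): clear
  edge (20,0)–(23,8): clear
  edge (23,8)–(15,9): clear
  midpoint (13,8) outside
  → clear
Obstacle 2 [(0,24) (1,15) (9,23)]:
  edge (0,24)–(1,15): clear
  edge (1,15)–(9,23): clear
  edge (9,23)–(0,24): clear
  midpoint (13,8) outside
  → clear
Obstacle 3 [(1,8) (2,0) (11,10)]:
  edge (1,8)–(2,0): clear
  edge (2,0)–(11,10): clear
  edge (11,10)–(1,8): clear
  midpoint (13,8) outside
  → clear
Obstacle 4 [(14,24) (19,14) (23,18) (24,24)]:
  edge (14,24)–(19,14): clear
  edge (19,14)–(23,18): clear
  edge (23,18)–(24,24): clear
  edge (24,24)–(14,24): clear
  midpoint (13,8) outside
  → clear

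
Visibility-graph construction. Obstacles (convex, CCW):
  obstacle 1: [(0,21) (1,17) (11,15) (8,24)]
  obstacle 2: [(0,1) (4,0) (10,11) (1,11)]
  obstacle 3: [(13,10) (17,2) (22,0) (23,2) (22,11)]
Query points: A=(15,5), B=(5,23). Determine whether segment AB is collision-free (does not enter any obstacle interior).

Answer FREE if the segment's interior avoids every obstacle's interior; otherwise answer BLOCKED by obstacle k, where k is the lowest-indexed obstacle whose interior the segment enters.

BLOCKED by obstacle 1

Obstacle 1 [(0,21) (1,17) (11,15) (8,24)]:
  edge (0,21)–(1,17): clear
  edge (1,17)–(11,15): crosses AB
  edge (11,15)–(8,24): clear
  edge (8,24)–(0,21): crosses AB
  → BLOCKED
Obstacle 2 [(0,1) (4,0) (10,11) (1,11)]:
  edge (0,1)–(4,0): clear
  edge (4,0)–(10,11): clear
  edge (10,11)–(1,11): clear
  edge (1,11)–(0,1): clear
  midpoint (10,14) outside
  → clear
Obstacle 3 [(13,10) (17,2) (22,0) (23,2) (22,11)]:
  edge (13,10)–(17,2): clear
  edge (17,2)–(22,0): clear
  edge (22,0)–(23,2): clear
  edge (23,2)–(22,11): clear
  edge (22,11)–(13,10): clear
  midpoint (10,14) outside
  → clear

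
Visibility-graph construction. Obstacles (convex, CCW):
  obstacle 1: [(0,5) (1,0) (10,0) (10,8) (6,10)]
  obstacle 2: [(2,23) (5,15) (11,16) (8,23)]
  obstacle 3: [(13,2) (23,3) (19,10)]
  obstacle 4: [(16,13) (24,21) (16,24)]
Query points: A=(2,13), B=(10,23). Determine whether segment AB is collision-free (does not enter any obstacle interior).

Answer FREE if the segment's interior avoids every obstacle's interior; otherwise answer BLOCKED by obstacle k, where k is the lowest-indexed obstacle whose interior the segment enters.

Obstacle 1 [(0,5) (1,0) (10,0) (10,8) (6,10)]:
  edge (0,5)–(1,0): clear
  edge (1,0)–(10,0): clear
  edge (10,0)–(10,8): clear
  edge (10,8)–(6,10): clear
  edge (6,10)–(0,5): clear
  midpoint (6,18) outside
  → clear
Obstacle 2 [(2,23) (5,15) (11,16) (8,23)]:
  edge (2,23)–(5,15): crosses AB
  edge (5,15)–(11,16): clear
  edge (11,16)–(8,23): crosses AB
  edge (8,23)–(2,23): clear
  → BLOCKED
Obstacle 3 [(13,2) (23,3) (19,10)]:
  edge (13,2)–(23,3): clear
  edge (23,3)–(19,10): clear
  edge (19,10)–(13,2): clear
  midpoint (6,18) outside
  → clear
Obstacle 4 [(16,13) (24,21) (16,24)]:
  edge (16,13)–(24,21): clear
  edge (24,21)–(16,24): clear
  edge (16,24)–(16,13): clear
  midpoint (6,18) outside
  → clear

BLOCKED by obstacle 2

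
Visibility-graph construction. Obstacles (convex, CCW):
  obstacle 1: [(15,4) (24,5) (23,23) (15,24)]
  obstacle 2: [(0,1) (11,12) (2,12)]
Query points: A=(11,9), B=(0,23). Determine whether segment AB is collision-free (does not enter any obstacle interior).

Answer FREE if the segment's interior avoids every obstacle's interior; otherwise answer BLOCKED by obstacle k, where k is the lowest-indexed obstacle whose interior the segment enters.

Obstacle 1 [(15,4) (24,5) (23,23) (15,24)]:
  edge (15,4)–(24,5): clear
  edge (24,5)–(23,23): clear
  edge (23,23)–(15,24): clear
  edge (15,24)–(15,4): clear
  midpoint (11/2,16) outside
  → clear
Obstacle 2 [(0,1) (11,12) (2,12)]:
  edge (0,1)–(11,12): crosses AB
  edge (11,12)–(2,12): crosses AB
  edge (2,12)–(0,1): clear
  → BLOCKED

BLOCKED by obstacle 2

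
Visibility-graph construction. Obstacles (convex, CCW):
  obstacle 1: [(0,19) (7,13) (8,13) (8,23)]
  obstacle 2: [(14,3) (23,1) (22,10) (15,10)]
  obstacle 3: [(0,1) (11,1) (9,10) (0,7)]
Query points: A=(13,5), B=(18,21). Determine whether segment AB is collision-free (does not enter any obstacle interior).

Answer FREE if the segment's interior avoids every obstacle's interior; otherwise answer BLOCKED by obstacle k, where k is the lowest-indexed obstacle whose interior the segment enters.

FREE

Obstacle 1 [(0,19) (7,13) (8,13) (8,23)]:
  edge (0,19)–(7,13): clear
  edge (7,13)–(8,13): clear
  edge (8,13)–(8,23): clear
  edge (8,23)–(0,19): clear
  midpoint (31/2,13) outside
  → clear
Obstacle 2 [(14,3) (23,1) (22,10) (15,10)]:
  edge (14,3)–(23,1): clear
  edge (23,1)–(22,10): clear
  edge (22,10)–(15,10): clear
  edge (15,10)–(14,3): clear
  midpoint (31/2,13) outside
  → clear
Obstacle 3 [(0,1) (11,1) (9,10) (0,7)]:
  edge (0,1)–(11,1): clear
  edge (11,1)–(9,10): clear
  edge (9,10)–(0,7): clear
  edge (0,7)–(0,1): clear
  midpoint (31/2,13) outside
  → clear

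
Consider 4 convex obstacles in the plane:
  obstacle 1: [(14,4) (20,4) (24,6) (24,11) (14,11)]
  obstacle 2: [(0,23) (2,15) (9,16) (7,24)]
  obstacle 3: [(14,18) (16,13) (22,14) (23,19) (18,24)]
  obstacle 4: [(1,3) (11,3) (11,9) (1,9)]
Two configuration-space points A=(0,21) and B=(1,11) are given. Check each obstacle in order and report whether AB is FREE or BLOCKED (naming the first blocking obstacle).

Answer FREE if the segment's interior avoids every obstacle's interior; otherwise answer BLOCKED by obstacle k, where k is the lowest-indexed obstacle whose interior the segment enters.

FREE

Obstacle 1 [(14,4) (20,4) (24,6) (24,11) (14,11)]:
  edge (14,4)–(20,4): clear
  edge (20,4)–(24,6): clear
  edge (24,6)–(24,11): clear
  edge (24,11)–(14,11): clear
  edge (14,11)–(14,4): clear
  midpoint (1/2,16) outside
  → clear
Obstacle 2 [(0,23) (2,15) (9,16) (7,24)]:
  edge (0,23)–(2,15): clear
  edge (2,15)–(9,16): clear
  edge (9,16)–(7,24): clear
  edge (7,24)–(0,23): clear
  midpoint (1/2,16) outside
  → clear
Obstacle 3 [(14,18) (16,13) (22,14) (23,19) (18,24)]:
  edge (14,18)–(16,13): clear
  edge (16,13)–(22,14): clear
  edge (22,14)–(23,19): clear
  edge (23,19)–(18,24): clear
  edge (18,24)–(14,18): clear
  midpoint (1/2,16) outside
  → clear
Obstacle 4 [(1,3) (11,3) (11,9) (1,9)]:
  edge (1,3)–(11,3): clear
  edge (11,3)–(11,9): clear
  edge (11,9)–(1,9): clear
  edge (1,9)–(1,3): clear
  midpoint (1/2,16) outside
  → clear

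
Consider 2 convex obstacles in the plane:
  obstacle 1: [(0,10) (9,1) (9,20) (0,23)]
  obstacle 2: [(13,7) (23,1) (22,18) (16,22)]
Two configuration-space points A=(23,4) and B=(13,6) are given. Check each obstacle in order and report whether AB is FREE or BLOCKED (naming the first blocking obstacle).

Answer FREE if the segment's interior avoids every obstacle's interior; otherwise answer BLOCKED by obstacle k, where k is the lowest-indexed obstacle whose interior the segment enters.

Obstacle 1 [(0,10) (9,1) (9,20) (0,23)]:
  edge (0,10)–(9,1): clear
  edge (9,1)–(9,20): clear
  edge (9,20)–(0,23): clear
  edge (0,23)–(0,10): clear
  midpoint (18,5) outside
  → clear
Obstacle 2 [(13,7) (23,1) (22,18) (16,22)]:
  edge (13,7)–(23,1): crosses AB
  edge (23,1)–(22,18): crosses AB
  edge (22,18)–(16,22): clear
  edge (16,22)–(13,7): clear
  → BLOCKED

BLOCKED by obstacle 2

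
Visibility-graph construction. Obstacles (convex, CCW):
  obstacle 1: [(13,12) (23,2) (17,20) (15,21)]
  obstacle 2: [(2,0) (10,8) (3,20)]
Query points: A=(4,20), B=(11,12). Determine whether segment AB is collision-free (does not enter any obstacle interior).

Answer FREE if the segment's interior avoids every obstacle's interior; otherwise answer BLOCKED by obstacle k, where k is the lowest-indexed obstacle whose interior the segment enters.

FREE

Obstacle 1 [(13,12) (23,2) (17,20) (15,21)]:
  edge (13,12)–(23,2): clear
  edge (23,2)–(17,20): clear
  edge (17,20)–(15,21): clear
  edge (15,21)–(13,12): clear
  midpoint (15/2,16) outside
  → clear
Obstacle 2 [(2,0) (10,8) (3,20)]:
  edge (2,0)–(10,8): clear
  edge (10,8)–(3,20): clear
  edge (3,20)–(2,0): clear
  midpoint (15/2,16) outside
  → clear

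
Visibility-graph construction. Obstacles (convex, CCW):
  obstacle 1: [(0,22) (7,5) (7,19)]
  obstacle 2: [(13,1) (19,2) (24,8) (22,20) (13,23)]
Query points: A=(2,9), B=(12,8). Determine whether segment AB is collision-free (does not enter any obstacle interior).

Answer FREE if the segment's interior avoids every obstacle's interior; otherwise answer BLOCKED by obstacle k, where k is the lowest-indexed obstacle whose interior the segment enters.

Obstacle 1 [(0,22) (7,5) (7,19)]:
  edge (0,22)–(7,5): crosses AB
  edge (7,5)–(7,19): crosses AB
  edge (7,19)–(0,22): clear
  → BLOCKED
Obstacle 2 [(13,1) (19,2) (24,8) (22,20) (13,23)]:
  edge (13,1)–(19,2): clear
  edge (19,2)–(24,8): clear
  edge (24,8)–(22,20): clear
  edge (22,20)–(13,23): clear
  edge (13,23)–(13,1): clear
  midpoint (7,17/2) outside
  → clear

BLOCKED by obstacle 1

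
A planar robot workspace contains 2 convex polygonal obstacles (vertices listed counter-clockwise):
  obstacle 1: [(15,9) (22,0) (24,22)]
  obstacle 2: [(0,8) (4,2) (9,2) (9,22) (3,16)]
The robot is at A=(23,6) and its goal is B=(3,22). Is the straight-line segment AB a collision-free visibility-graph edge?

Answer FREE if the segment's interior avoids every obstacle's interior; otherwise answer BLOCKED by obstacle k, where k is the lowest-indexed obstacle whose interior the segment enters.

Obstacle 1 [(15,9) (22,0) (24,22)]:
  edge (15,9)–(22,0): clear
  edge (22,0)–(24,22): crosses AB
  edge (24,22)–(15,9): crosses AB
  → BLOCKED
Obstacle 2 [(0,8) (4,2) (9,2) (9,22) (3,16)]:
  edge (0,8)–(4,2): clear
  edge (4,2)–(9,2): clear
  edge (9,2)–(9,22): crosses AB
  edge (9,22)–(3,16): crosses AB
  edge (3,16)–(0,8): clear
  → BLOCKED

BLOCKED by obstacle 1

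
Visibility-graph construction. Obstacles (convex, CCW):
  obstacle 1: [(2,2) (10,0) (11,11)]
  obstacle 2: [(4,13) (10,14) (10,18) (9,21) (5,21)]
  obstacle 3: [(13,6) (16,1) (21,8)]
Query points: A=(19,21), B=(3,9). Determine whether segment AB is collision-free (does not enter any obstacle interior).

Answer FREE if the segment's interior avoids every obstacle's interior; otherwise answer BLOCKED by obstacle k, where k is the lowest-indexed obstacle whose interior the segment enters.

BLOCKED by obstacle 2

Obstacle 1 [(2,2) (10,0) (11,11)]:
  edge (2,2)–(10,0): clear
  edge (10,0)–(11,11): clear
  edge (11,11)–(2,2): clear
  midpoint (11,15) outside
  → clear
Obstacle 2 [(4,13) (10,14) (10,18) (9,21) (5,21)]:
  edge (4,13)–(10,14): crosses AB
  edge (10,14)–(10,18): crosses AB
  edge (10,18)–(9,21): clear
  edge (9,21)–(5,21): clear
  edge (5,21)–(4,13): clear
  → BLOCKED
Obstacle 3 [(13,6) (16,1) (21,8)]:
  edge (13,6)–(16,1): clear
  edge (16,1)–(21,8): clear
  edge (21,8)–(13,6): clear
  midpoint (11,15) outside
  → clear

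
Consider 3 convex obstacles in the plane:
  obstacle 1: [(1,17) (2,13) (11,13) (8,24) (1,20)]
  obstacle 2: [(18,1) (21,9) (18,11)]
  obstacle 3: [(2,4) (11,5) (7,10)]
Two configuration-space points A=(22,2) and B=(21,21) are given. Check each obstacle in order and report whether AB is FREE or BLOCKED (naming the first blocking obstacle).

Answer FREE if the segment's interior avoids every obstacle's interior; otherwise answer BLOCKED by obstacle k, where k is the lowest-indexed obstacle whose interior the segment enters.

FREE

Obstacle 1 [(1,17) (2,13) (11,13) (8,24) (1,20)]:
  edge (1,17)–(2,13): clear
  edge (2,13)–(11,13): clear
  edge (11,13)–(8,24): clear
  edge (8,24)–(1,20): clear
  edge (1,20)–(1,17): clear
  midpoint (43/2,23/2) outside
  → clear
Obstacle 2 [(18,1) (21,9) (18,11)]:
  edge (18,1)–(21,9): clear
  edge (21,9)–(18,11): clear
  edge (18,11)–(18,1): clear
  midpoint (43/2,23/2) outside
  → clear
Obstacle 3 [(2,4) (11,5) (7,10)]:
  edge (2,4)–(11,5): clear
  edge (11,5)–(7,10): clear
  edge (7,10)–(2,4): clear
  midpoint (43/2,23/2) outside
  → clear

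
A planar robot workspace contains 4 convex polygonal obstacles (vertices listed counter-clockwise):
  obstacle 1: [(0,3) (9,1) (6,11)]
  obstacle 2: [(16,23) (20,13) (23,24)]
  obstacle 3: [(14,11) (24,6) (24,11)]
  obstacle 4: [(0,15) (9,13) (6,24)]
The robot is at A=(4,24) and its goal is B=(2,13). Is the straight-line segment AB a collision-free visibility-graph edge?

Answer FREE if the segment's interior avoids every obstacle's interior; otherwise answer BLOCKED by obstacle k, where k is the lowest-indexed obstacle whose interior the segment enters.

BLOCKED by obstacle 4

Obstacle 1 [(0,3) (9,1) (6,11)]:
  edge (0,3)–(9,1): clear
  edge (9,1)–(6,11): clear
  edge (6,11)–(0,3): clear
  midpoint (3,37/2) outside
  → clear
Obstacle 2 [(16,23) (20,13) (23,24)]:
  edge (16,23)–(20,13): clear
  edge (20,13)–(23,24): clear
  edge (23,24)–(16,23): clear
  midpoint (3,37/2) outside
  → clear
Obstacle 3 [(14,11) (24,6) (24,11)]:
  edge (14,11)–(24,6): clear
  edge (24,6)–(24,11): clear
  edge (24,11)–(14,11): clear
  midpoint (3,37/2) outside
  → clear
Obstacle 4 [(0,15) (9,13) (6,24)]:
  edge (0,15)–(9,13): crosses AB
  edge (9,13)–(6,24): clear
  edge (6,24)–(0,15): crosses AB
  → BLOCKED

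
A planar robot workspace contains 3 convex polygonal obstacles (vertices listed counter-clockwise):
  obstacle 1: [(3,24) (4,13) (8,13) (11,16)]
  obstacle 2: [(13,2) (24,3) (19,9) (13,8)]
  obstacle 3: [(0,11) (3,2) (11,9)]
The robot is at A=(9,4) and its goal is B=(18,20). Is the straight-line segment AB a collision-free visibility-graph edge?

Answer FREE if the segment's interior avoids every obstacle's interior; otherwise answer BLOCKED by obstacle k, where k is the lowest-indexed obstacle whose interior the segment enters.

Obstacle 1 [(3,24) (4,13) (8,13) (11,16)]:
  edge (3,24)–(4,13): clear
  edge (4,13)–(8,13): clear
  edge (8,13)–(11,16): clear
  edge (11,16)–(3,24): clear
  midpoint (27/2,12) outside
  → clear
Obstacle 2 [(13,2) (24,3) (19,9) (13,8)]:
  edge (13,2)–(24,3): clear
  edge (24,3)–(19,9): clear
  edge (19,9)–(13,8): clear
  edge (13,8)–(13,2): clear
  midpoint (27/2,12) outside
  → clear
Obstacle 3 [(0,11) (3,2) (11,9)]:
  edge (0,11)–(3,2): clear
  edge (3,2)–(11,9): clear
  edge (11,9)–(0,11): clear
  midpoint (27/2,12) outside
  → clear

FREE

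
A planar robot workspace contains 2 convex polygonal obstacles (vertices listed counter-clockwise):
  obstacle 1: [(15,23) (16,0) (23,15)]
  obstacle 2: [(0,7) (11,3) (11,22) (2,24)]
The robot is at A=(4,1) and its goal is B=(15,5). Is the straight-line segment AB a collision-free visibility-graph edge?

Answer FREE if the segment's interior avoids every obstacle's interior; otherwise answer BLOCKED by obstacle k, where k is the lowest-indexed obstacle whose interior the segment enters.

BLOCKED by obstacle 2

Obstacle 1 [(15,23) (16,0) (23,15)]:
  edge (15,23)–(16,0): clear
  edge (16,0)–(23,15): clear
  edge (23,15)–(15,23): clear
  midpoint (19/2,3) outside
  → clear
Obstacle 2 [(0,7) (11,3) (11,22) (2,24)]:
  edge (0,7)–(11,3): crosses AB
  edge (11,3)–(11,22): crosses AB
  edge (11,22)–(2,24): clear
  edge (2,24)–(0,7): clear
  → BLOCKED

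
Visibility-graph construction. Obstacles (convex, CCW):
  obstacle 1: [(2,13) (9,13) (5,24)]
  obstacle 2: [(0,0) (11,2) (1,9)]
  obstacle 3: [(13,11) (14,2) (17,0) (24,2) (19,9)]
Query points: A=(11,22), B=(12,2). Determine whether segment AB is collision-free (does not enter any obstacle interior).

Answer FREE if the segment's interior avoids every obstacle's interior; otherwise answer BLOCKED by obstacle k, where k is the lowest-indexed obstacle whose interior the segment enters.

FREE

Obstacle 1 [(2,13) (9,13) (5,24)]:
  edge (2,13)–(9,13): clear
  edge (9,13)–(5,24): clear
  edge (5,24)–(2,13): clear
  midpoint (23/2,12) outside
  → clear
Obstacle 2 [(0,0) (11,2) (1,9)]:
  edge (0,0)–(11,2): clear
  edge (11,2)–(1,9): clear
  edge (1,9)–(0,0): clear
  midpoint (23/2,12) outside
  → clear
Obstacle 3 [(13,11) (14,2) (17,0) (24,2) (19,9)]:
  edge (13,11)–(14,2): clear
  edge (14,2)–(17,0): clear
  edge (17,0)–(24,2): clear
  edge (24,2)–(19,9): clear
  edge (19,9)–(13,11): clear
  midpoint (23/2,12) outside
  → clear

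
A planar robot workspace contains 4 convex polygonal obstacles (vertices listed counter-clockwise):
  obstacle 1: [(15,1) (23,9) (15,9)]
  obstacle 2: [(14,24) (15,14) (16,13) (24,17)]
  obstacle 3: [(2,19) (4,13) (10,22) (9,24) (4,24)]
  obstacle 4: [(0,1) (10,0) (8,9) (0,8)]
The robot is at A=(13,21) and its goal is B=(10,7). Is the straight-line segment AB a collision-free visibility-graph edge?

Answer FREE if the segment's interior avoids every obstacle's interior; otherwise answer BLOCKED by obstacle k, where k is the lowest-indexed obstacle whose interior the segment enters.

Obstacle 1 [(15,1) (23,9) (15,9)]:
  edge (15,1)–(23,9): clear
  edge (23,9)–(15,9): clear
  edge (15,9)–(15,1): clear
  midpoint (23/2,14) outside
  → clear
Obstacle 2 [(14,24) (15,14) (16,13) (24,17)]:
  edge (14,24)–(15,14): clear
  edge (15,14)–(16,13): clear
  edge (16,13)–(24,17): clear
  edge (24,17)–(14,24): clear
  midpoint (23/2,14) outside
  → clear
Obstacle 3 [(2,19) (4,13) (10,22) (9,24) (4,24)]:
  edge (2,19)–(4,13): clear
  edge (4,13)–(10,22): clear
  edge (10,22)–(9,24): clear
  edge (9,24)–(4,24): clear
  edge (4,24)–(2,19): clear
  midpoint (23/2,14) outside
  → clear
Obstacle 4 [(0,1) (10,0) (8,9) (0,8)]:
  edge (0,1)–(10,0): clear
  edge (10,0)–(8,9): clear
  edge (8,9)–(0,8): clear
  edge (0,8)–(0,1): clear
  midpoint (23/2,14) outside
  → clear

FREE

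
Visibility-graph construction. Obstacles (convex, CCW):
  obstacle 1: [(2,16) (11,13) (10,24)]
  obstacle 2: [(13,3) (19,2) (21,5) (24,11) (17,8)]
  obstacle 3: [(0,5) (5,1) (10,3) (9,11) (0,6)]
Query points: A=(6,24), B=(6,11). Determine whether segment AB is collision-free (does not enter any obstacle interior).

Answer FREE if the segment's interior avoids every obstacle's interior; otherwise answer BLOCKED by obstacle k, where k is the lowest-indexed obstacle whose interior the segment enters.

Obstacle 1 [(2,16) (11,13) (10,24)]:
  edge (2,16)–(11,13): crosses AB
  edge (11,13)–(10,24): clear
  edge (10,24)–(2,16): crosses AB
  → BLOCKED
Obstacle 2 [(13,3) (19,2) (21,5) (24,11) (17,8)]:
  edge (13,3)–(19,2): clear
  edge (19,2)–(21,5): clear
  edge (21,5)–(24,11): clear
  edge (24,11)–(17,8): clear
  edge (17,8)–(13,3): clear
  midpoint (6,35/2) outside
  → clear
Obstacle 3 [(0,5) (5,1) (10,3) (9,11) (0,6)]:
  edge (0,5)–(5,1): clear
  edge (5,1)–(10,3): clear
  edge (10,3)–(9,11): clear
  edge (9,11)–(0,6): clear
  edge (0,6)–(0,5): clear
  midpoint (6,35/2) outside
  → clear

BLOCKED by obstacle 1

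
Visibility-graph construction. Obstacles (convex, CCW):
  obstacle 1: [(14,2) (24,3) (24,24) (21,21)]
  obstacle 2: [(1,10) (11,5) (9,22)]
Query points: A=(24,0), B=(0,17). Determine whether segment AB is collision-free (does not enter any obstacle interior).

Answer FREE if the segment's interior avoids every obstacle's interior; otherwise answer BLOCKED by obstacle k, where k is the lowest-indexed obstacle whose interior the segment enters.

Obstacle 1 [(14,2) (24,3) (24,24) (21,21)]:
  edge (14,2)–(24,3): crosses AB
  edge (24,3)–(24,24): clear
  edge (24,24)–(21,21): clear
  edge (21,21)–(14,2): crosses AB
  → BLOCKED
Obstacle 2 [(1,10) (11,5) (9,22)]:
  edge (1,10)–(11,5): clear
  edge (11,5)–(9,22): crosses AB
  edge (9,22)–(1,10): crosses AB
  → BLOCKED

BLOCKED by obstacle 1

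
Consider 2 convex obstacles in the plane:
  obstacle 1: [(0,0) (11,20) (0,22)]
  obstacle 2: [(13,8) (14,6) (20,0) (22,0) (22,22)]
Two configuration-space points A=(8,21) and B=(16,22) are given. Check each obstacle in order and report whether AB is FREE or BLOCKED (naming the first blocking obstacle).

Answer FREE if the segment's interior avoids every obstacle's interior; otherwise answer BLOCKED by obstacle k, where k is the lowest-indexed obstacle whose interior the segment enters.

FREE

Obstacle 1 [(0,0) (11,20) (0,22)]:
  edge (0,0)–(11,20): clear
  edge (11,20)–(0,22): clear
  edge (0,22)–(0,0): clear
  midpoint (12,43/2) outside
  → clear
Obstacle 2 [(13,8) (14,6) (20,0) (22,0) (22,22)]:
  edge (13,8)–(14,6): clear
  edge (14,6)–(20,0): clear
  edge (20,0)–(22,0): clear
  edge (22,0)–(22,22): clear
  edge (22,22)–(13,8): clear
  midpoint (12,43/2) outside
  → clear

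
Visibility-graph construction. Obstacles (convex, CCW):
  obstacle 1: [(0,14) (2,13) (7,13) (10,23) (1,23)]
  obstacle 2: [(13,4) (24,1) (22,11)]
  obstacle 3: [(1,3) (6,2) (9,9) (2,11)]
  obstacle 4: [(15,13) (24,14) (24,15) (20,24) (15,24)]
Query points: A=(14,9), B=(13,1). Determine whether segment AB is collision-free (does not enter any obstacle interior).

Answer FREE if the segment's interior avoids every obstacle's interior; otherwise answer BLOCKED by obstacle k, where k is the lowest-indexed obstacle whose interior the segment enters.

BLOCKED by obstacle 2

Obstacle 1 [(0,14) (2,13) (7,13) (10,23) (1,23)]:
  edge (0,14)–(2,13): clear
  edge (2,13)–(7,13): clear
  edge (7,13)–(10,23): clear
  edge (10,23)–(1,23): clear
  edge (1,23)–(0,14): clear
  midpoint (27/2,5) outside
  → clear
Obstacle 2 [(13,4) (24,1) (22,11)]:
  edge (13,4)–(24,1): crosses AB
  edge (24,1)–(22,11): clear
  edge (22,11)–(13,4): crosses AB
  → BLOCKED
Obstacle 3 [(1,3) (6,2) (9,9) (2,11)]:
  edge (1,3)–(6,2): clear
  edge (6,2)–(9,9): clear
  edge (9,9)–(2,11): clear
  edge (2,11)–(1,3): clear
  midpoint (27/2,5) outside
  → clear
Obstacle 4 [(15,13) (24,14) (24,15) (20,24) (15,24)]:
  edge (15,13)–(24,14): clear
  edge (24,14)–(24,15): clear
  edge (24,15)–(20,24): clear
  edge (20,24)–(15,24): clear
  edge (15,24)–(15,13): clear
  midpoint (27/2,5) outside
  → clear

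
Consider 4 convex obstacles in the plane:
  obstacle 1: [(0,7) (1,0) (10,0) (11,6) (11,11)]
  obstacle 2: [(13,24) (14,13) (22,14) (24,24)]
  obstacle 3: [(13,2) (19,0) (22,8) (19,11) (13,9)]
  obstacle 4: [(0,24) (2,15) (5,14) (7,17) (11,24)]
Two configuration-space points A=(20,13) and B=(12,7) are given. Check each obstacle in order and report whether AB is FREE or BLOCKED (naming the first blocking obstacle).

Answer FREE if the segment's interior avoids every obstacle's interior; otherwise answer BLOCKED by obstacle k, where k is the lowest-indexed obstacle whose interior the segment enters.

BLOCKED by obstacle 3

Obstacle 1 [(0,7) (1,0) (10,0) (11,6) (11,11)]:
  edge (0,7)–(1,0): clear
  edge (1,0)–(10,0): clear
  edge (10,0)–(11,6): clear
  edge (11,6)–(11,11): clear
  edge (11,11)–(0,7): clear
  midpoint (16,10) outside
  → clear
Obstacle 2 [(13,24) (14,13) (22,14) (24,24)]:
  edge (13,24)–(14,13): clear
  edge (14,13)–(22,14): clear
  edge (22,14)–(24,24): clear
  edge (24,24)–(13,24): clear
  midpoint (16,10) outside
  → clear
Obstacle 3 [(13,2) (19,0) (22,8) (19,11) (13,9)]:
  edge (13,2)–(19,0): clear
  edge (19,0)–(22,8): clear
  edge (22,8)–(19,11): clear
  edge (19,11)–(13,9): crosses AB
  edge (13,9)–(13,2): crosses AB
  → BLOCKED
Obstacle 4 [(0,24) (2,15) (5,14) (7,17) (11,24)]:
  edge (0,24)–(2,15): clear
  edge (2,15)–(5,14): clear
  edge (5,14)–(7,17): clear
  edge (7,17)–(11,24): clear
  edge (11,24)–(0,24): clear
  midpoint (16,10) outside
  → clear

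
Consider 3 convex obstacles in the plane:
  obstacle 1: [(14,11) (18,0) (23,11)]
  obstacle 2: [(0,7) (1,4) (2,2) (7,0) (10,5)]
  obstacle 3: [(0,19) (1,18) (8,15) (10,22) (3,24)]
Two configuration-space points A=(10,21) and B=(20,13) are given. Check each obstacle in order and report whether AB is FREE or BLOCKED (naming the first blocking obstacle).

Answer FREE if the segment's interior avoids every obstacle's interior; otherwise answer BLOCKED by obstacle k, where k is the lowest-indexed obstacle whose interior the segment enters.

Obstacle 1 [(14,11) (18,0) (23,11)]:
  edge (14,11)–(18,0): clear
  edge (18,0)–(23,11): clear
  edge (23,11)–(14,11): clear
  midpoint (15,17) outside
  → clear
Obstacle 2 [(0,7) (1,4) (2,2) (7,0) (10,5)]:
  edge (0,7)–(1,4): clear
  edge (1,4)–(2,2): clear
  edge (2,2)–(7,0): clear
  edge (7,0)–(10,5): clear
  edge (10,5)–(0,7): clear
  midpoint (15,17) outside
  → clear
Obstacle 3 [(0,19) (1,18) (8,15) (10,22) (3,24)]:
  edge (0,19)–(1,18): clear
  edge (1,18)–(8,15): clear
  edge (8,15)–(10,22): clear
  edge (10,22)–(3,24): clear
  edge (3,24)–(0,19): clear
  midpoint (15,17) outside
  → clear

FREE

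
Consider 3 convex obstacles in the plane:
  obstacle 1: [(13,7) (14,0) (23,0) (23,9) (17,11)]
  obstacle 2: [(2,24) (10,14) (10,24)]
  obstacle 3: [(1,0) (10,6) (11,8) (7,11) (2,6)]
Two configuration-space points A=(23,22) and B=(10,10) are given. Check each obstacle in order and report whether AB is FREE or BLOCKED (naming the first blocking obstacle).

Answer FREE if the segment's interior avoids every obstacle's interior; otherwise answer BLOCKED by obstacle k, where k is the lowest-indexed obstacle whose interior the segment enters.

Obstacle 1 [(13,7) (14,0) (23,0) (23,9) (17,11)]:
  edge (13,7)–(14,0): clear
  edge (14,0)–(23,0): clear
  edge (23,0)–(23,9): clear
  edge (23,9)–(17,11): clear
  edge (17,11)–(13,7): clear
  midpoint (33/2,16) outside
  → clear
Obstacle 2 [(2,24) (10,14) (10,24)]:
  edge (2,24)–(10,14): clear
  edge (10,14)–(10,24): clear
  edge (10,24)–(2,24): clear
  midpoint (33/2,16) outside
  → clear
Obstacle 3 [(1,0) (10,6) (11,8) (7,11) (2,6)]:
  edge (1,0)–(10,6): clear
  edge (10,6)–(11,8): clear
  edge (11,8)–(7,11): clear
  edge (7,11)–(2,6): clear
  edge (2,6)–(1,0): clear
  midpoint (33/2,16) outside
  → clear

FREE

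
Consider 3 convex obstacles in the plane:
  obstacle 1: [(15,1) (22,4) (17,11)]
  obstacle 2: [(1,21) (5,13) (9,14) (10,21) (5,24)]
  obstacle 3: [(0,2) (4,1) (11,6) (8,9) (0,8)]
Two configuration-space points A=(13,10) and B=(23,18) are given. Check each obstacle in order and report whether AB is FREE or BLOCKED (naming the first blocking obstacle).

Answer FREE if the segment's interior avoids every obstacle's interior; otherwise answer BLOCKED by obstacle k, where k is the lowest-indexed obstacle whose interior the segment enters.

FREE

Obstacle 1 [(15,1) (22,4) (17,11)]:
  edge (15,1)–(22,4): clear
  edge (22,4)–(17,11): clear
  edge (17,11)–(15,1): clear
  midpoint (18,14) outside
  → clear
Obstacle 2 [(1,21) (5,13) (9,14) (10,21) (5,24)]:
  edge (1,21)–(5,13): clear
  edge (5,13)–(9,14): clear
  edge (9,14)–(10,21): clear
  edge (10,21)–(5,24): clear
  edge (5,24)–(1,21): clear
  midpoint (18,14) outside
  → clear
Obstacle 3 [(0,2) (4,1) (11,6) (8,9) (0,8)]:
  edge (0,2)–(4,1): clear
  edge (4,1)–(11,6): clear
  edge (11,6)–(8,9): clear
  edge (8,9)–(0,8): clear
  edge (0,8)–(0,2): clear
  midpoint (18,14) outside
  → clear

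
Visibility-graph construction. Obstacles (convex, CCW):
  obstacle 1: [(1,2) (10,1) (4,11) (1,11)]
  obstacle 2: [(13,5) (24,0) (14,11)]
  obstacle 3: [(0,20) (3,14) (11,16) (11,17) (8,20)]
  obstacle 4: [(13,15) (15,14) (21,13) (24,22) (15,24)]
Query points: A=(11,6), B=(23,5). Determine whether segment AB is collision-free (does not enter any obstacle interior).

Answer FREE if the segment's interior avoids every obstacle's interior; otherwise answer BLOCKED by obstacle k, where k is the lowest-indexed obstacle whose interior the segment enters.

Obstacle 1 [(1,2) (10,1) (4,11) (1,11)]:
  edge (1,2)–(10,1): clear
  edge (10,1)–(4,11): clear
  edge (4,11)–(1,11): clear
  edge (1,11)–(1,2): clear
  midpoint (17,11/2) outside
  → clear
Obstacle 2 [(13,5) (24,0) (14,11)]:
  edge (13,5)–(24,0): clear
  edge (24,0)–(14,11): crosses AB
  edge (14,11)–(13,5): crosses AB
  → BLOCKED
Obstacle 3 [(0,20) (3,14) (11,16) (11,17) (8,20)]:
  edge (0,20)–(3,14): clear
  edge (3,14)–(11,16): clear
  edge (11,16)–(11,17): clear
  edge (11,17)–(8,20): clear
  edge (8,20)–(0,20): clear
  midpoint (17,11/2) outside
  → clear
Obstacle 4 [(13,15) (15,14) (21,13) (24,22) (15,24)]:
  edge (13,15)–(15,14): clear
  edge (15,14)–(21,13): clear
  edge (21,13)–(24,22): clear
  edge (24,22)–(15,24): clear
  edge (15,24)–(13,15): clear
  midpoint (17,11/2) outside
  → clear

BLOCKED by obstacle 2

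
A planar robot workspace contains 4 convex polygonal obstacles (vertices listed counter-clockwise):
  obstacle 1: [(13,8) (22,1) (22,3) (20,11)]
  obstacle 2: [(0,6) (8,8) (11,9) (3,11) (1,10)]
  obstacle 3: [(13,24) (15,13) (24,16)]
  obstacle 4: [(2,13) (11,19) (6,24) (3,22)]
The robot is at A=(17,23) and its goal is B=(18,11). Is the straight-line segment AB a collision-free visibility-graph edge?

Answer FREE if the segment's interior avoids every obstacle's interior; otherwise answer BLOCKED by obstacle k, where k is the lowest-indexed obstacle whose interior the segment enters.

Obstacle 1 [(13,8) (22,1) (22,3) (20,11)]:
  edge (13,8)–(22,1): clear
  edge (22,1)–(22,3): clear
  edge (22,3)–(20,11): clear
  edge (20,11)–(13,8): clear
  midpoint (35/2,17) outside
  → clear
Obstacle 2 [(0,6) (8,8) (11,9) (3,11) (1,10)]:
  edge (0,6)–(8,8): clear
  edge (8,8)–(11,9): clear
  edge (11,9)–(3,11): clear
  edge (3,11)–(1,10): clear
  edge (1,10)–(0,6): clear
  midpoint (35/2,17) outside
  → clear
Obstacle 3 [(13,24) (15,13) (24,16)]:
  edge (13,24)–(15,13): clear
  edge (15,13)–(24,16): crosses AB
  edge (24,16)–(13,24): crosses AB
  → BLOCKED
Obstacle 4 [(2,13) (11,19) (6,24) (3,22)]:
  edge (2,13)–(11,19): clear
  edge (11,19)–(6,24): clear
  edge (6,24)–(3,22): clear
  edge (3,22)–(2,13): clear
  midpoint (35/2,17) outside
  → clear

BLOCKED by obstacle 3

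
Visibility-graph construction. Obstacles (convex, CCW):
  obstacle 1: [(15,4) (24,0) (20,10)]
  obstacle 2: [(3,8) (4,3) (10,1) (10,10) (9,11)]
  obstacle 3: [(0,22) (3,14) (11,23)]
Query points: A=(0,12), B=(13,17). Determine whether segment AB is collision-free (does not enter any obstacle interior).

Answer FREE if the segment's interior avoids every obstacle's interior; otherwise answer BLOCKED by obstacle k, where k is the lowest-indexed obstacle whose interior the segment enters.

FREE

Obstacle 1 [(15,4) (24,0) (20,10)]:
  edge (15,4)–(24,0): clear
  edge (24,0)–(20,10): clear
  edge (20,10)–(15,4): clear
  midpoint (13/2,29/2) outside
  → clear
Obstacle 2 [(3,8) (4,3) (10,1) (10,10) (9,11)]:
  edge (3,8)–(4,3): clear
  edge (4,3)–(10,1): clear
  edge (10,1)–(10,10): clear
  edge (10,10)–(9,11): clear
  edge (9,11)–(3,8): clear
  midpoint (13/2,29/2) outside
  → clear
Obstacle 3 [(0,22) (3,14) (11,23)]:
  edge (0,22)–(3,14): clear
  edge (3,14)–(11,23): clear
  edge (11,23)–(0,22): clear
  midpoint (13/2,29/2) outside
  → clear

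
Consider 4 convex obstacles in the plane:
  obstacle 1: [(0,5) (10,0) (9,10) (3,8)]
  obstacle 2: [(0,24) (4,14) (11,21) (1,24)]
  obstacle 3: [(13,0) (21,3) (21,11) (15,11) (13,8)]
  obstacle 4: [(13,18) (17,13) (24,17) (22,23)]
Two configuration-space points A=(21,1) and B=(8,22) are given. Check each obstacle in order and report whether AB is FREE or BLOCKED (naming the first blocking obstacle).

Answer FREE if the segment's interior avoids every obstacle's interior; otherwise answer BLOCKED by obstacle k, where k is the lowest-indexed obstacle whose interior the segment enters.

BLOCKED by obstacle 2

Obstacle 1 [(0,5) (10,0) (9,10) (3,8)]:
  edge (0,5)–(10,0): clear
  edge (10,0)–(9,10): clear
  edge (9,10)–(3,8): clear
  edge (3,8)–(0,5): clear
  midpoint (29/2,23/2) outside
  → clear
Obstacle 2 [(0,24) (4,14) (11,21) (1,24)]:
  edge (0,24)–(4,14): clear
  edge (4,14)–(11,21): crosses AB
  edge (11,21)–(1,24): crosses AB
  edge (1,24)–(0,24): clear
  → BLOCKED
Obstacle 3 [(13,0) (21,3) (21,11) (15,11) (13,8)]:
  edge (13,0)–(21,3): crosses AB
  edge (21,3)–(21,11): clear
  edge (21,11)–(15,11): clear
  edge (15,11)–(13,8): crosses AB
  edge (13,8)–(13,0): clear
  → BLOCKED
Obstacle 4 [(13,18) (17,13) (24,17) (22,23)]:
  edge (13,18)–(17,13): clear
  edge (17,13)–(24,17): clear
  edge (24,17)–(22,23): clear
  edge (22,23)–(13,18): clear
  midpoint (29/2,23/2) outside
  → clear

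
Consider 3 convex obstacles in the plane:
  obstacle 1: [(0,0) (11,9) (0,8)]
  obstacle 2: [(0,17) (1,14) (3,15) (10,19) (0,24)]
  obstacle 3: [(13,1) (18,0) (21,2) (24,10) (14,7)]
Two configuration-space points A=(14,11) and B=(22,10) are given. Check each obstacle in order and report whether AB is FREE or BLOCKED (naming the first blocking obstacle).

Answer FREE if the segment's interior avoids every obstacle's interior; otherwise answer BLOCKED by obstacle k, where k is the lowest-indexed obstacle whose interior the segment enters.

Obstacle 1 [(0,0) (11,9) (0,8)]:
  edge (0,0)–(11,9): clear
  edge (11,9)–(0,8): clear
  edge (0,8)–(0,0): clear
  midpoint (18,21/2) outside
  → clear
Obstacle 2 [(0,17) (1,14) (3,15) (10,19) (0,24)]:
  edge (0,17)–(1,14): clear
  edge (1,14)–(3,15): clear
  edge (3,15)–(10,19): clear
  edge (10,19)–(0,24): clear
  edge (0,24)–(0,17): clear
  midpoint (18,21/2) outside
  → clear
Obstacle 3 [(13,1) (18,0) (21,2) (24,10) (14,7)]:
  edge (13,1)–(18,0): clear
  edge (18,0)–(21,2): clear
  edge (21,2)–(24,10): clear
  edge (24,10)–(14,7): clear
  edge (14,7)–(13,1): clear
  midpoint (18,21/2) outside
  → clear

FREE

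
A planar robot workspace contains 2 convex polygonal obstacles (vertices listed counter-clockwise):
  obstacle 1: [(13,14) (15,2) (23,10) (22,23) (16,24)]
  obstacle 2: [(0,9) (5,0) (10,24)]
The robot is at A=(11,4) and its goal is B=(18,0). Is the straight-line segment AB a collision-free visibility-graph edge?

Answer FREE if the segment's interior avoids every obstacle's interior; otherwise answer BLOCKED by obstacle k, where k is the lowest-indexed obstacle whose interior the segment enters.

FREE

Obstacle 1 [(13,14) (15,2) (23,10) (22,23) (16,24)]:
  edge (13,14)–(15,2): clear
  edge (15,2)–(23,10): clear
  edge (23,10)–(22,23): clear
  edge (22,23)–(16,24): clear
  edge (16,24)–(13,14): clear
  midpoint (29/2,2) outside
  → clear
Obstacle 2 [(0,9) (5,0) (10,24)]:
  edge (0,9)–(5,0): clear
  edge (5,0)–(10,24): clear
  edge (10,24)–(0,9): clear
  midpoint (29/2,2) outside
  → clear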